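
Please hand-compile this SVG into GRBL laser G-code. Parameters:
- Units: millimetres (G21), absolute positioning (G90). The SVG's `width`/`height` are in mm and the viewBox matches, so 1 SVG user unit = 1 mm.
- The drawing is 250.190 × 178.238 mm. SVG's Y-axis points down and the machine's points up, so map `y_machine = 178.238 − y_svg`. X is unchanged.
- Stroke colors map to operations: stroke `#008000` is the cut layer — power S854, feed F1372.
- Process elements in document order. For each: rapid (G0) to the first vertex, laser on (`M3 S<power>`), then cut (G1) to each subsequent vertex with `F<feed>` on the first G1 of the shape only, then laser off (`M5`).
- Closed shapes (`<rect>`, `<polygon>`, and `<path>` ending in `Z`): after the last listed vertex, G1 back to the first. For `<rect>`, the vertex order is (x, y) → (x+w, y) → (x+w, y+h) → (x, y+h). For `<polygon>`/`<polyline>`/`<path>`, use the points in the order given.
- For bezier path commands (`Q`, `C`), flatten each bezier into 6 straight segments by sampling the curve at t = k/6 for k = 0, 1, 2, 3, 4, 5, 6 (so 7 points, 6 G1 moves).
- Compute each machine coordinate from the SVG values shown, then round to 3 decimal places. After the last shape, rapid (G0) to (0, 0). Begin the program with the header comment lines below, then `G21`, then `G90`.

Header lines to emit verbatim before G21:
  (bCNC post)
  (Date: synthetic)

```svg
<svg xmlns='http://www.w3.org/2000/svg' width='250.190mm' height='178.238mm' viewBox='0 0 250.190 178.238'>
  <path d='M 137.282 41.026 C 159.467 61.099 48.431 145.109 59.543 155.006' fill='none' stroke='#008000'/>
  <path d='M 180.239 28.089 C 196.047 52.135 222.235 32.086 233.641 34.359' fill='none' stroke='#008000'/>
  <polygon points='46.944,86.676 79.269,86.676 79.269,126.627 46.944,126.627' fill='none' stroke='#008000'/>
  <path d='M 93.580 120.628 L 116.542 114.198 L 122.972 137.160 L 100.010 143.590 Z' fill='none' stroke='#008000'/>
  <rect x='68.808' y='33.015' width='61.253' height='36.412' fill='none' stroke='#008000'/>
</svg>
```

Since the viewBox matches the mm dimensions, user units are millimetres directly. The only transform is the Y-flip y_m = 178.238 − y_svg.

Shape 1 is a cubic bezier drawn with `<path>`. Its stroke #008000 means cut at S854, F1372. After flipping Y the toolpath is (137.282,137.212) → (138.455,122.487) → (124.518,100.940) → (102.565,76.406) → (79.689,52.720) → (62.984,33.717) → (59.543,23.232).

Shape 2 is a cubic bezier drawn with `<path>`. Its stroke #008000 means cut at S854, F1372. After flipping Y the toolpath is (180.239,150.149) → (188.892,141.493) → (198.575,138.341) → (208.591,138.849) → (218.240,141.171) → (226.823,143.463) → (233.641,143.879).

Shape 3 is a rectangle drawn with `<polygon>`. Its stroke #008000 means cut at S854, F1372. After flipping Y the toolpath is (46.944,91.562) → (79.269,91.562) → (79.269,51.611) → (46.944,51.611) → (46.944,91.562), returning to the start.

Shape 4 is a regular polygon drawn with `<path>`. Its stroke #008000 means cut at S854, F1372. After flipping Y the toolpath is (93.580,57.610) → (116.542,64.040) → (122.972,41.078) → (100.010,34.648) → (93.580,57.610), returning to the start.

Shape 5 is a rectangle drawn with `<rect>`. Its stroke #008000 means cut at S854, F1372. After flipping Y the toolpath is (68.808,145.223) → (130.061,145.223) → (130.061,108.811) → (68.808,108.811) → (68.808,145.223), returning to the start.

(bCNC post)
(Date: synthetic)
G21
G90
G0 X137.282 Y137.212
M3 S854
G1 X138.455 Y122.487 F1372
G1 X124.518 Y100.940
G1 X102.565 Y76.406
G1 X79.689 Y52.720
G1 X62.984 Y33.717
G1 X59.543 Y23.232
M5
G0 X180.239 Y150.149
M3 S854
G1 X188.892 Y141.493 F1372
G1 X198.575 Y138.341
G1 X208.591 Y138.849
G1 X218.240 Y141.171
G1 X226.823 Y143.463
G1 X233.641 Y143.879
M5
G0 X46.944 Y91.562
M3 S854
G1 X79.269 Y91.562 F1372
G1 X79.269 Y51.611
G1 X46.944 Y51.611
G1 X46.944 Y91.562
M5
G0 X93.580 Y57.610
M3 S854
G1 X116.542 Y64.040 F1372
G1 X122.972 Y41.078
G1 X100.010 Y34.648
G1 X93.580 Y57.610
M5
G0 X68.808 Y145.223
M3 S854
G1 X130.061 Y145.223 F1372
G1 X130.061 Y108.811
G1 X68.808 Y108.811
G1 X68.808 Y145.223
M5
G0 X0.000 Y0.000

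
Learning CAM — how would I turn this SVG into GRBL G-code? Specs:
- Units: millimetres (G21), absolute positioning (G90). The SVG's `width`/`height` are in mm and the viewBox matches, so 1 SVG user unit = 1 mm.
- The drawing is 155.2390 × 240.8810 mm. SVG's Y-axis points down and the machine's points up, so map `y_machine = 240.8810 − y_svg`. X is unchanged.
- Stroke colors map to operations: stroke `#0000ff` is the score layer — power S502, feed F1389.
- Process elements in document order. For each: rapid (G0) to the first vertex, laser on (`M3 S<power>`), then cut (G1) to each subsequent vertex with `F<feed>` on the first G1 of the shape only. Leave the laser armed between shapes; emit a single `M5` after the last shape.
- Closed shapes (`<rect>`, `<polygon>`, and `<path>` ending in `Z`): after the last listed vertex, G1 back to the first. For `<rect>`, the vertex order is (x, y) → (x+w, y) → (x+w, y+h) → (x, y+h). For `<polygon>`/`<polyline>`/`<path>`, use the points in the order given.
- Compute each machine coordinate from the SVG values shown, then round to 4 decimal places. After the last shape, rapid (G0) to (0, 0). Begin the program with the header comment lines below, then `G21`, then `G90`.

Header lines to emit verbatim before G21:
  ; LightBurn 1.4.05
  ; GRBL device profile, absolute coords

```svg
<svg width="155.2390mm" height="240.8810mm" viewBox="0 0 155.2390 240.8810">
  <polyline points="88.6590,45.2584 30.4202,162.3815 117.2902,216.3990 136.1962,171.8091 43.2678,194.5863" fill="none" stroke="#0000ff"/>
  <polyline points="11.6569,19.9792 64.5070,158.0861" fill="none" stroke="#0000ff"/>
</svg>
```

viewBox `0 0 155.2390 240.8810` with mm width/height → 1 unit = 1 mm. Flip: y_m = 240.8810 − y_svg.

**Shape 1** — `<polyline>` open polyline, stroke `#0000ff` → score (S502, F1389). Machine vertices: (88.6590,195.6226) → (30.4202,78.4995) → (117.2902,24.4820) → (136.1962,69.0719) → (43.2678,46.2947). Open path.

**Shape 2** — `<polyline>` line segment, stroke `#0000ff` → score (S502, F1389). Machine vertices: (11.6569,220.9018) → (64.5070,82.7949). Open path.

; LightBurn 1.4.05
; GRBL device profile, absolute coords
G21
G90
G0 X88.6590 Y195.6226
M3 S502
G1 X30.4202 Y78.4995 F1389
G1 X117.2902 Y24.4820
G1 X136.1962 Y69.0719
G1 X43.2678 Y46.2947
G0 X11.6569 Y220.9018
M3 S502
G1 X64.5070 Y82.7949 F1389
M5
G0 X0.0000 Y0.0000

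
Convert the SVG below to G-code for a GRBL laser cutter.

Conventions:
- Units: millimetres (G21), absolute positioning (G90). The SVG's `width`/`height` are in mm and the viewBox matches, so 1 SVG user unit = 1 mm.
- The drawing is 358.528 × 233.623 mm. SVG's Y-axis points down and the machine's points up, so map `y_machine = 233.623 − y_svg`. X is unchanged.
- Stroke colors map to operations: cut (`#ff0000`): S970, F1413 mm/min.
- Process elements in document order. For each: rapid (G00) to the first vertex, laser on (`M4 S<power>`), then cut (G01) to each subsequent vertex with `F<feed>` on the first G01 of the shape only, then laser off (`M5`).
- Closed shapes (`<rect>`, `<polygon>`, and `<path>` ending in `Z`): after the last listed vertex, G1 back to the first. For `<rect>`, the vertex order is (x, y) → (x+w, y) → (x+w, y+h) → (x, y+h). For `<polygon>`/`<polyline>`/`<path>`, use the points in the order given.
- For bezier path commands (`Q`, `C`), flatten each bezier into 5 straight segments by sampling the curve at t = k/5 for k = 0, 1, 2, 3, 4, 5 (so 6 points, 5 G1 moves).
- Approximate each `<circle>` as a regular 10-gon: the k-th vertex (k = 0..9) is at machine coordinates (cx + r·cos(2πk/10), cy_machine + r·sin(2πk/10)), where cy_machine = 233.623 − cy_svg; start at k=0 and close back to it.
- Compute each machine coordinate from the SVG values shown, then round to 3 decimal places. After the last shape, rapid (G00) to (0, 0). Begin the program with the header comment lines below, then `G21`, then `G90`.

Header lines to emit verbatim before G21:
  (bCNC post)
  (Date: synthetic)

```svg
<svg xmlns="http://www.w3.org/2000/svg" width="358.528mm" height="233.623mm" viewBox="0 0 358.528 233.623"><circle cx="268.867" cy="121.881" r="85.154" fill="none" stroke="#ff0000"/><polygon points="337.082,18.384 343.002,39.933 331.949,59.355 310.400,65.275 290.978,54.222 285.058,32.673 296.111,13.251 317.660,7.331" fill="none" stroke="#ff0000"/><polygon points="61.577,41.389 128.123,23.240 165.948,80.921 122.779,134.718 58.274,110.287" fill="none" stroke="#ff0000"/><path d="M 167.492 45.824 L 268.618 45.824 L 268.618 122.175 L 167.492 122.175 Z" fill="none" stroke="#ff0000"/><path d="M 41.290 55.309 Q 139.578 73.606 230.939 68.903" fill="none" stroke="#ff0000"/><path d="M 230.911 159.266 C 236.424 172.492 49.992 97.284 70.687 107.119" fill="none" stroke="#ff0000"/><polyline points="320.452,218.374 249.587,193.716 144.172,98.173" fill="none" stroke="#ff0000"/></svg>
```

(bCNC post)
(Date: synthetic)
G21
G90
G00 X354.021 Y111.742
M4 S970
G01 X337.758 Y161.794 F1413
G01 X295.181 Y192.728
G01 X242.553 Y192.728
G01 X199.976 Y161.794
G01 X183.713 Y111.742
G01 X199.976 Y61.690
G01 X242.553 Y30.756
G01 X295.181 Y30.756
G01 X337.758 Y61.690
G01 X354.021 Y111.742
M5
G00 X337.082 Y215.239
M4 S970
G01 X343.002 Y193.690 F1413
G01 X331.949 Y174.268
G01 X310.400 Y168.348
G01 X290.978 Y179.401
G01 X285.058 Y200.950
G01 X296.111 Y220.372
G01 X317.660 Y226.292
G01 X337.082 Y215.239
M5
G00 X61.577 Y192.234
M4 S970
G01 X128.123 Y210.383 F1413
G01 X165.948 Y152.702
G01 X122.779 Y98.905
G01 X58.274 Y123.336
G01 X61.577 Y192.234
M5
G00 X167.492 Y187.799
M4 S970
G01 X268.618 Y187.799 F1413
G01 X268.618 Y111.448
G01 X167.492 Y111.448
G01 X167.492 Y187.799
M5
G00 X41.290 Y178.314
M4 S970
G01 X80.328 Y171.915 F1413
G01 X118.812 Y167.356
G01 X156.742 Y164.638
G01 X194.118 Y163.759
G01 X230.939 Y164.720
M5
G00 X230.911 Y74.357
M4 S970
G01 X214.378 Y75.646 F1413
G01 X170.934 Y89.832
G01 X119.733 Y108.588
G01 X79.933 Y123.588
G01 X70.687 Y126.504
M5
G00 X320.452 Y15.249
M4 S970
G01 X249.587 Y39.907 F1413
G01 X144.172 Y135.450
M5
G00 X0.000 Y0.000

viewBox `0 0 358.528 233.623` with mm width/height → 1 unit = 1 mm. Flip: y_m = 233.623 − y_svg.

**Shape 1** — `<circle>` circle, stroke `#ff0000` → cut (S970, F1413). Machine vertices: (354.021,111.742) → (337.758,161.794) → (295.181,192.728) → (242.553,192.728) → (199.976,161.794) → (183.713,111.742) → (199.976,61.690) → (242.553,30.756) → (295.181,30.756) → (337.758,61.690) → (354.021,111.742). Closed: final G1 returns to the first vertex.

**Shape 2** — `<polygon>` regular polygon, stroke `#ff0000` → cut (S970, F1413). Machine vertices: (337.082,215.239) → (343.002,193.690) → (331.949,174.268) → (310.400,168.348) → (290.978,179.401) → (285.058,200.950) → (296.111,220.372) → (317.660,226.292) → (337.082,215.239). Closed: final G1 returns to the first vertex.

**Shape 3** — `<polygon>` regular polygon, stroke `#ff0000` → cut (S970, F1413). Machine vertices: (61.577,192.234) → (128.123,210.383) → (165.948,152.702) → (122.779,98.905) → (58.274,123.336) → (61.577,192.234). Closed: final G1 returns to the first vertex.

**Shape 4** — `<path>` rectangle, stroke `#ff0000` → cut (S970, F1413). Machine vertices: (167.492,187.799) → (268.618,187.799) → (268.618,111.448) → (167.492,111.448) → (167.492,187.799). Closed: final G1 returns to the first vertex.

**Shape 5** — `<path>` quadratic bezier, stroke `#ff0000` → cut (S970, F1413). Control points (SVG): P0=(41.290,55.309), P1=(139.578,73.606), P2=(230.939,68.903); sampled at t=k/5. Machine vertices: (41.290,178.314) → (80.328,171.915) → (118.812,167.356) → (156.742,164.638) → (194.118,163.759) → (230.939,164.720). Open path.

**Shape 6** — `<path>` cubic bezier, stroke `#ff0000` → cut (S970, F1413). Control points (SVG): P0=(230.911,159.266), P1=(236.424,172.492), P2=(49.992,97.284), P3=(70.687,107.119); sampled at t=k/5. Machine vertices: (230.911,74.357) → (214.378,75.646) → (170.934,89.832) → (119.733,108.588) → (79.933,123.588) → (70.687,126.504). Open path.

**Shape 7** — `<polyline>` open polyline, stroke `#ff0000` → cut (S970, F1413). Machine vertices: (320.452,15.249) → (249.587,39.907) → (144.172,135.450). Open path.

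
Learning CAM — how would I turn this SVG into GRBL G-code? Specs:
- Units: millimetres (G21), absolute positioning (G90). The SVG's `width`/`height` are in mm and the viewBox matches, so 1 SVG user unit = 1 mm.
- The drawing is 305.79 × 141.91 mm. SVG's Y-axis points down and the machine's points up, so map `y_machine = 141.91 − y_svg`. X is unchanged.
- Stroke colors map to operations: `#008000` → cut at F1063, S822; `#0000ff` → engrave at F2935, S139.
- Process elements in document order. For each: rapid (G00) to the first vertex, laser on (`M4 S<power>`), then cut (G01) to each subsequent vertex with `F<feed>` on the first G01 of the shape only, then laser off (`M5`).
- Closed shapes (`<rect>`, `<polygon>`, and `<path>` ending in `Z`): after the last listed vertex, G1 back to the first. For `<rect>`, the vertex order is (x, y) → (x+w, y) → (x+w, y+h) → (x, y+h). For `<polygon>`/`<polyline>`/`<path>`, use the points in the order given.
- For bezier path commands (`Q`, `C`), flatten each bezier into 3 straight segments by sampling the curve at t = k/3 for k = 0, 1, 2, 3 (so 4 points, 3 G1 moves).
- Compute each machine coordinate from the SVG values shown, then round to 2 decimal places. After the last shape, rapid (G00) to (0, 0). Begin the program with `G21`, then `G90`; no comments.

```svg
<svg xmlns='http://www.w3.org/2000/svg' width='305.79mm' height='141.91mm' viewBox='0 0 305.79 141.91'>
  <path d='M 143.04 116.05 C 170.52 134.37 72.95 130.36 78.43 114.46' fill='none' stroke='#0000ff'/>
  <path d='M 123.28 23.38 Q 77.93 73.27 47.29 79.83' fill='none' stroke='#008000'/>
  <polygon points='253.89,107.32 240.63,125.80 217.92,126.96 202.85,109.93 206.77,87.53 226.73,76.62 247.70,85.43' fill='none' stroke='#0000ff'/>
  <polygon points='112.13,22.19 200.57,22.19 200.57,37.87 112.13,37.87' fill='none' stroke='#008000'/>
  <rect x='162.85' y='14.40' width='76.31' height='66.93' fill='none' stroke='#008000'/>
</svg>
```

Since the viewBox matches the mm dimensions, user units are millimetres directly. The only transform is the Y-flip y_m = 141.91 − y_svg.

Shape 1 is a cubic bezier drawn with `<path>`. Its stroke #0000ff means engrave at S139, F2935. After flipping Y the toolpath is (143.04,25.86) → (137.28,14.60) → (98.85,15.90) → (78.43,27.45).

Shape 2 is a quadratic bezier drawn with `<path>`. Its stroke #008000 means cut at S822, F1063. After flipping Y the toolpath is (123.28,118.53) → (94.68,90.08) → (69.35,71.27) → (47.29,62.08).

Shape 3 is a regular polygon drawn with `<polygon>`. Its stroke #0000ff means engrave at S139, F2935. After flipping Y the toolpath is (253.89,34.59) → (240.63,16.11) → (217.92,14.95) → (202.85,31.98) → (206.77,54.38) → (226.73,65.29) → (247.70,56.48) → (253.89,34.59), returning to the start.

Shape 4 is a rectangle drawn with `<polygon>`. Its stroke #008000 means cut at S822, F1063. After flipping Y the toolpath is (112.13,119.72) → (200.57,119.72) → (200.57,104.04) → (112.13,104.04) → (112.13,119.72), returning to the start.

Shape 5 is a rectangle drawn with `<rect>`. Its stroke #008000 means cut at S822, F1063. After flipping Y the toolpath is (162.85,127.51) → (239.16,127.51) → (239.16,60.58) → (162.85,60.58) → (162.85,127.51), returning to the start.

G21
G90
G00 X143.04 Y25.86
M4 S139
G01 X137.28 Y14.60 F2935
G01 X98.85 Y15.90
G01 X78.43 Y27.45
M5
G00 X123.28 Y118.53
M4 S822
G01 X94.68 Y90.08 F1063
G01 X69.35 Y71.27
G01 X47.29 Y62.08
M5
G00 X253.89 Y34.59
M4 S139
G01 X240.63 Y16.11 F2935
G01 X217.92 Y14.95
G01 X202.85 Y31.98
G01 X206.77 Y54.38
G01 X226.73 Y65.29
G01 X247.70 Y56.48
G01 X253.89 Y34.59
M5
G00 X112.13 Y119.72
M4 S822
G01 X200.57 Y119.72 F1063
G01 X200.57 Y104.04
G01 X112.13 Y104.04
G01 X112.13 Y119.72
M5
G00 X162.85 Y127.51
M4 S822
G01 X239.16 Y127.51 F1063
G01 X239.16 Y60.58
G01 X162.85 Y60.58
G01 X162.85 Y127.51
M5
G00 X0.00 Y0.00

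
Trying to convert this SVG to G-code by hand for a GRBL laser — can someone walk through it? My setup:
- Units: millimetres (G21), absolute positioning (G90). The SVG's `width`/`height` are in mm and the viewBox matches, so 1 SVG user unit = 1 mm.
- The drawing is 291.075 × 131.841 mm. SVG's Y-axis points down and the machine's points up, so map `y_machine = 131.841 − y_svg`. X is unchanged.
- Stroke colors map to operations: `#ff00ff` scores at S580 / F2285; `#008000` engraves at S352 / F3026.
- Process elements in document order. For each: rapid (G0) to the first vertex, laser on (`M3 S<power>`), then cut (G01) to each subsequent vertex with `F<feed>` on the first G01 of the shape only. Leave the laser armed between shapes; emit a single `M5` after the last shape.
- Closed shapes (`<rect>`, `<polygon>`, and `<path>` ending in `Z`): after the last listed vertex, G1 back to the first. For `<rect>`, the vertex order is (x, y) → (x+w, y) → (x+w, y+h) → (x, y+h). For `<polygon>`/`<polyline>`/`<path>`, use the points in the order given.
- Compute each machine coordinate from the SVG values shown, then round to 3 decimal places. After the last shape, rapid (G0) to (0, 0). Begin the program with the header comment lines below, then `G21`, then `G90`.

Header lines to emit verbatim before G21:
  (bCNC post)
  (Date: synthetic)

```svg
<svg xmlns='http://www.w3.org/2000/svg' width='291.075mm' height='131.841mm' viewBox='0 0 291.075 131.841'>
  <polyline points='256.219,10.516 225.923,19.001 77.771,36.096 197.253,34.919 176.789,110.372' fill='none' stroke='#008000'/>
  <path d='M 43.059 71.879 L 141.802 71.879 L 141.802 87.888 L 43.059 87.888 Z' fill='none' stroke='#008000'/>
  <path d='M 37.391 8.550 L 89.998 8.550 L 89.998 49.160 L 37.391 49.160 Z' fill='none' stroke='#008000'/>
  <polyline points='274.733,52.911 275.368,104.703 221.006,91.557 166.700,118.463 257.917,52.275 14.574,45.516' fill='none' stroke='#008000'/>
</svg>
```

(bCNC post)
(Date: synthetic)
G21
G90
G0 X256.219 Y121.325
M3 S352
G01 X225.923 Y112.840 F3026
G01 X77.771 Y95.745
G01 X197.253 Y96.922
G01 X176.789 Y21.469
G0 X43.059 Y59.962
M3 S352
G01 X141.802 Y59.962 F3026
G01 X141.802 Y43.953
G01 X43.059 Y43.953
G01 X43.059 Y59.962
G0 X37.391 Y123.291
M3 S352
G01 X89.998 Y123.291 F3026
G01 X89.998 Y82.681
G01 X37.391 Y82.681
G01 X37.391 Y123.291
G0 X274.733 Y78.930
M3 S352
G01 X275.368 Y27.138 F3026
G01 X221.006 Y40.284
G01 X166.700 Y13.378
G01 X257.917 Y79.566
G01 X14.574 Y86.325
M5
G0 X0.000 Y0.000

Since the viewBox matches the mm dimensions, user units are millimetres directly. The only transform is the Y-flip y_m = 131.841 − y_svg.

Shape 1 is a open polyline drawn with `<polyline>`. Its stroke #008000 means engrave at S352, F3026. After flipping Y the toolpath is (256.219,121.325) → (225.923,112.840) → (77.771,95.745) → (197.253,96.922) → (176.789,21.469).

Shape 2 is a rectangle drawn with `<path>`. Its stroke #008000 means engrave at S352, F3026. After flipping Y the toolpath is (43.059,59.962) → (141.802,59.962) → (141.802,43.953) → (43.059,43.953) → (43.059,59.962), returning to the start.

Shape 3 is a rectangle drawn with `<path>`. Its stroke #008000 means engrave at S352, F3026. After flipping Y the toolpath is (37.391,123.291) → (89.998,123.291) → (89.998,82.681) → (37.391,82.681) → (37.391,123.291), returning to the start.

Shape 4 is a open polyline drawn with `<polyline>`. Its stroke #008000 means engrave at S352, F3026. After flipping Y the toolpath is (274.733,78.930) → (275.368,27.138) → (221.006,40.284) → (166.700,13.378) → (257.917,79.566) → (14.574,86.325).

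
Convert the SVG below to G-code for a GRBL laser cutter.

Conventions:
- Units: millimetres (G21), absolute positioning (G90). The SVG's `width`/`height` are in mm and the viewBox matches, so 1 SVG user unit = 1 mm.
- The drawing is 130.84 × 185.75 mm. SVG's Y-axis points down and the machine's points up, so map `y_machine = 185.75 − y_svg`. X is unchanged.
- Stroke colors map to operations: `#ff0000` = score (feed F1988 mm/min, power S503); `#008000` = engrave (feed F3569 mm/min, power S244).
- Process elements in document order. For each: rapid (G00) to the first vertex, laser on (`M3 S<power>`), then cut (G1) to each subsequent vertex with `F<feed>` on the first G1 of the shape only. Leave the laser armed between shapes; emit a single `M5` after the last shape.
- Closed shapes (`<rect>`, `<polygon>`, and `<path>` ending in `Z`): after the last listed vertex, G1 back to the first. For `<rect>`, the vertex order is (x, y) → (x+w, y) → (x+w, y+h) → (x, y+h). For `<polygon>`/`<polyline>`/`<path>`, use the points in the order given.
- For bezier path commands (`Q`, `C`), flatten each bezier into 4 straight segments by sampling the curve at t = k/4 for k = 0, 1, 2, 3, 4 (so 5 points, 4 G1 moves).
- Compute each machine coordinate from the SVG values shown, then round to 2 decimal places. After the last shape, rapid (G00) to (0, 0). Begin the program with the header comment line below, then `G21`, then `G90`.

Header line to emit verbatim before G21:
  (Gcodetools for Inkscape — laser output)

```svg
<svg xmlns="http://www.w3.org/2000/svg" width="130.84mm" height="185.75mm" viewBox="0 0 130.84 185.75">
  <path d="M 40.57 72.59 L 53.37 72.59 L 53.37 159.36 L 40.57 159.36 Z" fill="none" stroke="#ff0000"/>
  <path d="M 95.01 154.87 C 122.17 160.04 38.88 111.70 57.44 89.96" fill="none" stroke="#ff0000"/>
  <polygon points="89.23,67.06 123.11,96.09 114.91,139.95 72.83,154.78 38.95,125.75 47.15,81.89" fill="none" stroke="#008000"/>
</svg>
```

1 u = 1 mm; y_m = 185.75 − y.

[1] `<path>` rectangle, #ff0000→score S503 F1988: (40.57,113.16) → (53.37,113.16) → (53.37,26.39) → (40.57,26.39) → (40.57,113.16) (closed)

[2] `<path>` cubic bezier, #ff0000→score S503 F1988: (95.01,30.88) → (97.99,35.78) → (79.45,53.24) → (59.30,75.75) → (57.44,95.79)

[3] `<polygon>` regular polygon, #008000→engrave S244 F3569: (89.23,118.69) → (123.11,89.66) → (114.91,45.80) → (72.83,30.97) → (38.95,60.00) → (47.15,103.86) → (89.23,118.69) (closed)

(Gcodetools for Inkscape — laser output)
G21
G90
G00 X40.57 Y113.16
M3 S503
G1 X53.37 Y113.16 F1988
G1 X53.37 Y26.39
G1 X40.57 Y26.39
G1 X40.57 Y113.16
G00 X95.01 Y30.88
M3 S503
G1 X97.99 Y35.78 F1988
G1 X79.45 Y53.24
G1 X59.30 Y75.75
G1 X57.44 Y95.79
G00 X89.23 Y118.69
M3 S244
G1 X123.11 Y89.66 F3569
G1 X114.91 Y45.80
G1 X72.83 Y30.97
G1 X38.95 Y60.00
G1 X47.15 Y103.86
G1 X89.23 Y118.69
M5
G00 X0.00 Y0.00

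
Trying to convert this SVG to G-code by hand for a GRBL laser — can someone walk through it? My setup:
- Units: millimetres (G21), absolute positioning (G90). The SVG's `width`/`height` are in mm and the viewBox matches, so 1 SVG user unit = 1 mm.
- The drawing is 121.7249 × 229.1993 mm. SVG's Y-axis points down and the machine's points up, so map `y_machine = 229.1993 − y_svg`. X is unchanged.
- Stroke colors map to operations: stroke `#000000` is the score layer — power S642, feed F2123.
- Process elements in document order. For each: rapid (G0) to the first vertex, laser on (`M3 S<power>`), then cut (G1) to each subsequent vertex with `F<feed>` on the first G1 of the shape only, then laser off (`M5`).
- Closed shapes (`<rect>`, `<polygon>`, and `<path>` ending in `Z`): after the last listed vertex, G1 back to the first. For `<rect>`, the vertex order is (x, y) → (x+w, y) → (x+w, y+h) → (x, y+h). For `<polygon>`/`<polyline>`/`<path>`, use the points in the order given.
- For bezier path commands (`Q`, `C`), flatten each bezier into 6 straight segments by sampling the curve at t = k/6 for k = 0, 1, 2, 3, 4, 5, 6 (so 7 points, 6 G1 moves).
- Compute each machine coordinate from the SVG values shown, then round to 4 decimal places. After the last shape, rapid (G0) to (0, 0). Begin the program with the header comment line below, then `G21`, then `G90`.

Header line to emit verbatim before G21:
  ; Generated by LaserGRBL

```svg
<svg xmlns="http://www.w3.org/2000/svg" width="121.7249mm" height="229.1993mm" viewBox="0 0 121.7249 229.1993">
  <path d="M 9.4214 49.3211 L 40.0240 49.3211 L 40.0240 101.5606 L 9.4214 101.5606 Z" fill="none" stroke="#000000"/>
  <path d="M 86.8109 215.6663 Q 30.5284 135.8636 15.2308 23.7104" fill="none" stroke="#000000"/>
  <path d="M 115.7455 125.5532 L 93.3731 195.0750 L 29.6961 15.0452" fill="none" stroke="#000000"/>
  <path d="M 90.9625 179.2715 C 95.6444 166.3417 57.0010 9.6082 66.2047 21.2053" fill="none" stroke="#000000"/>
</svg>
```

; Generated by LaserGRBL
G21
G90
G0 X9.4214 Y179.8782
M3 S642
G1 X40.0240 Y179.8782 F2123
G1 X40.0240 Y127.6387
G1 X9.4214 Y127.6387
G1 X9.4214 Y179.8782
M5
G0 X86.8109 Y13.5330
M3 S642
G1 X69.1885 Y41.0325 F2123
G1 X53.8431 Y70.3293
G1 X40.7746 Y101.4233
G1 X29.9831 Y134.3146
G1 X21.4685 Y169.0031
G1 X15.2308 Y205.4889
M5
G0 X115.7455 Y103.6461
M3 S642
G1 X93.3731 Y34.1243 F2123
G1 X29.6961 Y214.1541
M5
G0 X90.9625 Y49.9278
M3 S642
G1 X90.1151 Y66.9313 F2123
G1 X84.5794 Y99.2316
G1 X76.8879 Y138.1585
G1 X69.5733 Y175.0414
G1 X65.1680 Y201.2101
G1 X66.2047 Y207.9940
M5
G0 X0.0000 Y0.0000

1 u = 1 mm; y_m = 229.1993 − y.

[1] `<path>` rectangle, #000000→score S642 F2123: (9.4214,179.8782) → (40.0240,179.8782) → (40.0240,127.6387) → (9.4214,127.6387) → (9.4214,179.8782) (closed)

[2] `<path>` quadratic bezier, #000000→score S642 F2123: (86.8109,13.5330) → (69.1885,41.0325) → (53.8431,70.3293) → (40.7746,101.4233) → (29.9831,134.3146) → (21.4685,169.0031) → (15.2308,205.4889)

[3] `<path>` open polyline, #000000→score S642 F2123: (115.7455,103.6461) → (93.3731,34.1243) → (29.6961,214.1541)

[4] `<path>` cubic bezier, #000000→score S642 F2123: (90.9625,49.9278) → (90.1151,66.9313) → (84.5794,99.2316) → (76.8879,138.1585) → (69.5733,175.0414) → (65.1680,201.2101) → (66.2047,207.9940)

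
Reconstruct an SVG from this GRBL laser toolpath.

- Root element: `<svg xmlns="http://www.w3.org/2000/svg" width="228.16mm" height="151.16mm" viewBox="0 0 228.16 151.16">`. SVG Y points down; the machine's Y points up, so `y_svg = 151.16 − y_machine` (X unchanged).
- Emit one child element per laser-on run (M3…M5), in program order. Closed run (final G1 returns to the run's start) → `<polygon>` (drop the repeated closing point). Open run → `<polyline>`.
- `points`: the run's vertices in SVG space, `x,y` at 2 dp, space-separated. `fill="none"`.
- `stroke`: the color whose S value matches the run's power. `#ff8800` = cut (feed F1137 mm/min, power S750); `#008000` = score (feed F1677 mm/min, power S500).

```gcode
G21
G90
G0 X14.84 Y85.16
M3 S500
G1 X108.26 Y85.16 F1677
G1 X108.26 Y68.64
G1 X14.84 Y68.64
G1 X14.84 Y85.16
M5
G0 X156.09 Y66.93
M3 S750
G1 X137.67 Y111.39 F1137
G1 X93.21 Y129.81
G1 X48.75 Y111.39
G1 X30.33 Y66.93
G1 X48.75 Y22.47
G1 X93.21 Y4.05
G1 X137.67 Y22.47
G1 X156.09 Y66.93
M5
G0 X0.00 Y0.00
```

<svg xmlns="http://www.w3.org/2000/svg" width="228.16mm" height="151.16mm" viewBox="0 0 228.16 151.16">
  <polygon points="14.84,66.00 108.26,66.00 108.26,82.52 14.84,82.52" fill="none" stroke="#008000"/>
  <polygon points="156.09,84.23 137.67,39.77 93.21,21.35 48.75,39.77 30.33,84.23 48.75,128.69 93.21,147.11 137.67,128.69" fill="none" stroke="#ff8800"/>
</svg>

Machine Y-up, SVG Y-down with viewBox height 151.16, so y_svg = 151.16 − y_machine; X carries over.

Run 1: the run's S500 means `#008000` (score). The run returns to its start, so emit a `<polygon>` with points (Y-flipped): 14.84,66.00 108.26,66.00 108.26,82.52 14.84,82.52.

Run 2: the run's S750 means `#ff8800` (cut). The run returns to its start, so emit a `<polygon>` with points (Y-flipped): 156.09,84.23 137.67,39.77 93.21,21.35 48.75,39.77 30.33,84.23 48.75,128.69 93.21,147.11 137.67,128.69.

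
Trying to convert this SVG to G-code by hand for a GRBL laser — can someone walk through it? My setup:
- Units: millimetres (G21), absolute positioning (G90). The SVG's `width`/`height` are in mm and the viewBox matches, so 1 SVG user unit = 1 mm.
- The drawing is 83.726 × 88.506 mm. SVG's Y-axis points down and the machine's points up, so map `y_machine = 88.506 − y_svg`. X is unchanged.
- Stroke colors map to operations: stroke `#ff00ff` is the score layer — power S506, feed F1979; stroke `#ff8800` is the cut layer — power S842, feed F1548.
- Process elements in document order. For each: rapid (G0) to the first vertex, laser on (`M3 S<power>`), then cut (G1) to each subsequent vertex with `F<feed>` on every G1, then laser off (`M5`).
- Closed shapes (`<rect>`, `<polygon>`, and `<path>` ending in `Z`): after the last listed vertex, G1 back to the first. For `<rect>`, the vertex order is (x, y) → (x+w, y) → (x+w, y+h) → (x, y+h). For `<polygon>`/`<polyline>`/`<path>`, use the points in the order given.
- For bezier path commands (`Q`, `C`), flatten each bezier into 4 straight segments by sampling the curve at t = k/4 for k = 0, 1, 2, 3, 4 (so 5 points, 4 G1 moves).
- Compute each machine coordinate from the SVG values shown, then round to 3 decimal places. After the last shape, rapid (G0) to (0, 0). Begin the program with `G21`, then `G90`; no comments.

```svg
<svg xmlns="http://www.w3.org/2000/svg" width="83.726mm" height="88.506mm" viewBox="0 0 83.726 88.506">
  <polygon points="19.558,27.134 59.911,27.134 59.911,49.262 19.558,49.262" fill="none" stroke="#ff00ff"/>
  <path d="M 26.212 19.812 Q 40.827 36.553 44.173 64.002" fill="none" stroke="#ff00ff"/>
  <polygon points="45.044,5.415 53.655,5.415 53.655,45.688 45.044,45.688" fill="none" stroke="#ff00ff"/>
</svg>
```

Since the viewBox matches the mm dimensions, user units are millimetres directly. The only transform is the Y-flip y_m = 88.506 − y_svg.

Shape 1 is a rectangle drawn with `<polygon>`. Its stroke #ff00ff means score at S506, F1979. After flipping Y the toolpath is (19.558,61.372) → (59.911,61.372) → (59.911,39.244) → (19.558,39.244) → (19.558,61.372), returning to the start.

Shape 2 is a quadratic bezier drawn with `<path>`. Its stroke #ff00ff means score at S506, F1979. After flipping Y the toolpath is (26.212,68.694) → (32.815,59.654) → (38.010,49.276) → (41.796,37.559) → (44.173,24.504).

Shape 3 is a rectangle drawn with `<polygon>`. Its stroke #ff00ff means score at S506, F1979. After flipping Y the toolpath is (45.044,83.091) → (53.655,83.091) → (53.655,42.818) → (45.044,42.818) → (45.044,83.091), returning to the start.

G21
G90
G0 X19.558 Y61.372
M3 S506
G1 X59.911 Y61.372 F1979
G1 X59.911 Y39.244 F1979
G1 X19.558 Y39.244 F1979
G1 X19.558 Y61.372 F1979
M5
G0 X26.212 Y68.694
M3 S506
G1 X32.815 Y59.654 F1979
G1 X38.010 Y49.276 F1979
G1 X41.796 Y37.559 F1979
G1 X44.173 Y24.504 F1979
M5
G0 X45.044 Y83.091
M3 S506
G1 X53.655 Y83.091 F1979
G1 X53.655 Y42.818 F1979
G1 X45.044 Y42.818 F1979
G1 X45.044 Y83.091 F1979
M5
G0 X0.000 Y0.000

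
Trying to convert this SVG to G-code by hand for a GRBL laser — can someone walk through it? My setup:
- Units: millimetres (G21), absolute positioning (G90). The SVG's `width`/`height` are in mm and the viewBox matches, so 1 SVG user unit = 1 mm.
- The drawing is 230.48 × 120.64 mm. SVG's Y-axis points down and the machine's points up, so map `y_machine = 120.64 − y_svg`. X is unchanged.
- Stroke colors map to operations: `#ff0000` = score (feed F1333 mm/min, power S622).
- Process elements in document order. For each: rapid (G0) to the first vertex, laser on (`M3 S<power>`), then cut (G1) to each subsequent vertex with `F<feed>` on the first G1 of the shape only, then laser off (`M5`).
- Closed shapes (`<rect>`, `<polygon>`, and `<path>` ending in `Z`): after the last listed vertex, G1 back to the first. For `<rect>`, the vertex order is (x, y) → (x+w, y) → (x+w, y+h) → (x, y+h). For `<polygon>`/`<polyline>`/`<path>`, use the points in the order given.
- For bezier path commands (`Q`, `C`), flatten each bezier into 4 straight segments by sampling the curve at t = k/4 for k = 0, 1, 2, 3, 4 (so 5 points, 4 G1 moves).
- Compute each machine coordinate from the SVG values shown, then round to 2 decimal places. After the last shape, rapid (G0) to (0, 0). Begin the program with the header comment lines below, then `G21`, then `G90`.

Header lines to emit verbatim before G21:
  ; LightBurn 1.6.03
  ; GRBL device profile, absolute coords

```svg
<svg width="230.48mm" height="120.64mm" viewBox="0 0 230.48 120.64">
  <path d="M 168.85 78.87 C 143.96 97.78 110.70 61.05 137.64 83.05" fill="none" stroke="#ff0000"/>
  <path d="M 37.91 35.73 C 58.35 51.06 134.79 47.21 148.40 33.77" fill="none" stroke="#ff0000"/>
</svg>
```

1 u = 1 mm; y_m = 120.64 − y.

[1] `<path>` cubic bezier, #ff0000→score S622 F1333: (168.85,41.77) → (149.68,36.23) → (133.81,40.84) → (127.65,44.87) → (137.64,37.59)

[2] `<path>` cubic bezier, #ff0000→score S622 F1333: (37.91,84.91) → (61.88,76.86) → (95.72,75.10) → (128.27,78.74) → (148.40,86.87)

; LightBurn 1.6.03
; GRBL device profile, absolute coords
G21
G90
G0 X168.85 Y41.77
M3 S622
G1 X149.68 Y36.23 F1333
G1 X133.81 Y40.84
G1 X127.65 Y44.87
G1 X137.64 Y37.59
M5
G0 X37.91 Y84.91
M3 S622
G1 X61.88 Y76.86 F1333
G1 X95.72 Y75.10
G1 X128.27 Y78.74
G1 X148.40 Y86.87
M5
G0 X0.00 Y0.00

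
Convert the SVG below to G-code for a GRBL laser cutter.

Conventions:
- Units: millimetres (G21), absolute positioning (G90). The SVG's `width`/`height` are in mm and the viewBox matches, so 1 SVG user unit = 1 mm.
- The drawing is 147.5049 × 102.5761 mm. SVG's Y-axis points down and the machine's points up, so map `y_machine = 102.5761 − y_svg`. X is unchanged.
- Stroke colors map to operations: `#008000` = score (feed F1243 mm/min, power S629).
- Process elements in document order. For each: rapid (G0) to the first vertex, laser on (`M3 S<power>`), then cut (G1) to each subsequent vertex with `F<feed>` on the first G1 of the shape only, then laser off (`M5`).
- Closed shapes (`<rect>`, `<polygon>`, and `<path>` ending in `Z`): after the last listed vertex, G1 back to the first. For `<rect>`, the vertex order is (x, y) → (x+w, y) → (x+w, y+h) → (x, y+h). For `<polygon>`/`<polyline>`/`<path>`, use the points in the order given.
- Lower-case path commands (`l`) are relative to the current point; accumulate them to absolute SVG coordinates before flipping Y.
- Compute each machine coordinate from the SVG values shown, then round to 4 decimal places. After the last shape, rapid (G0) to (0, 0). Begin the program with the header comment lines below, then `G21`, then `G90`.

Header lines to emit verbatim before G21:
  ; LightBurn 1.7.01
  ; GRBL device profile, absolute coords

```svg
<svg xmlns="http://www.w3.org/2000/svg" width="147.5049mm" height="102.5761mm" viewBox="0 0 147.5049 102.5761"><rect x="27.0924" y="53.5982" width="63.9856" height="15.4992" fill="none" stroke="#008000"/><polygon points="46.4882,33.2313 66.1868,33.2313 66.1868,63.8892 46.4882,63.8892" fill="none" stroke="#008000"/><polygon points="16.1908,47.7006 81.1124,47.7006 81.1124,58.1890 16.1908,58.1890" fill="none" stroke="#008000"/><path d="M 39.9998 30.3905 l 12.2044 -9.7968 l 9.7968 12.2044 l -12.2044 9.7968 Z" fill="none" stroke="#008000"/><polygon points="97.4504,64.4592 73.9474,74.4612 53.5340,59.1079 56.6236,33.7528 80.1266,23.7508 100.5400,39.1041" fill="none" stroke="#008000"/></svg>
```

1 u = 1 mm; y_m = 102.5761 − y.

[1] `<rect>` rectangle, #008000→score S629 F1243: (27.0924,48.9779) → (91.0780,48.9779) → (91.0780,33.4787) → (27.0924,33.4787) → (27.0924,48.9779) (closed)

[2] `<polygon>` rectangle, #008000→score S629 F1243: (46.4882,69.3448) → (66.1868,69.3448) → (66.1868,38.6869) → (46.4882,38.6869) → (46.4882,69.3448) (closed)

[3] `<polygon>` rectangle, #008000→score S629 F1243: (16.1908,54.8755) → (81.1124,54.8755) → (81.1124,44.3871) → (16.1908,44.3871) → (16.1908,54.8755) (closed)

[4] `<path>` regular polygon, #008000→score S629 F1243: (39.9998,72.1856) → (52.2042,81.9824) → (62.0010,69.7780) → (49.7966,59.9812) → (39.9998,72.1856) (closed)

[5] `<polygon>` regular polygon, #008000→score S629 F1243: (97.4504,38.1169) → (73.9474,28.1149) → (53.5340,43.4682) → (56.6236,68.8233) → (80.1266,78.8253) → (100.5400,63.4720) → (97.4504,38.1169) (closed)

; LightBurn 1.7.01
; GRBL device profile, absolute coords
G21
G90
G0 X27.0924 Y48.9779
M3 S629
G1 X91.0780 Y48.9779 F1243
G1 X91.0780 Y33.4787
G1 X27.0924 Y33.4787
G1 X27.0924 Y48.9779
M5
G0 X46.4882 Y69.3448
M3 S629
G1 X66.1868 Y69.3448 F1243
G1 X66.1868 Y38.6869
G1 X46.4882 Y38.6869
G1 X46.4882 Y69.3448
M5
G0 X16.1908 Y54.8755
M3 S629
G1 X81.1124 Y54.8755 F1243
G1 X81.1124 Y44.3871
G1 X16.1908 Y44.3871
G1 X16.1908 Y54.8755
M5
G0 X39.9998 Y72.1856
M3 S629
G1 X52.2042 Y81.9824 F1243
G1 X62.0010 Y69.7780
G1 X49.7966 Y59.9812
G1 X39.9998 Y72.1856
M5
G0 X97.4504 Y38.1169
M3 S629
G1 X73.9474 Y28.1149 F1243
G1 X53.5340 Y43.4682
G1 X56.6236 Y68.8233
G1 X80.1266 Y78.8253
G1 X100.5400 Y63.4720
G1 X97.4504 Y38.1169
M5
G0 X0.0000 Y0.0000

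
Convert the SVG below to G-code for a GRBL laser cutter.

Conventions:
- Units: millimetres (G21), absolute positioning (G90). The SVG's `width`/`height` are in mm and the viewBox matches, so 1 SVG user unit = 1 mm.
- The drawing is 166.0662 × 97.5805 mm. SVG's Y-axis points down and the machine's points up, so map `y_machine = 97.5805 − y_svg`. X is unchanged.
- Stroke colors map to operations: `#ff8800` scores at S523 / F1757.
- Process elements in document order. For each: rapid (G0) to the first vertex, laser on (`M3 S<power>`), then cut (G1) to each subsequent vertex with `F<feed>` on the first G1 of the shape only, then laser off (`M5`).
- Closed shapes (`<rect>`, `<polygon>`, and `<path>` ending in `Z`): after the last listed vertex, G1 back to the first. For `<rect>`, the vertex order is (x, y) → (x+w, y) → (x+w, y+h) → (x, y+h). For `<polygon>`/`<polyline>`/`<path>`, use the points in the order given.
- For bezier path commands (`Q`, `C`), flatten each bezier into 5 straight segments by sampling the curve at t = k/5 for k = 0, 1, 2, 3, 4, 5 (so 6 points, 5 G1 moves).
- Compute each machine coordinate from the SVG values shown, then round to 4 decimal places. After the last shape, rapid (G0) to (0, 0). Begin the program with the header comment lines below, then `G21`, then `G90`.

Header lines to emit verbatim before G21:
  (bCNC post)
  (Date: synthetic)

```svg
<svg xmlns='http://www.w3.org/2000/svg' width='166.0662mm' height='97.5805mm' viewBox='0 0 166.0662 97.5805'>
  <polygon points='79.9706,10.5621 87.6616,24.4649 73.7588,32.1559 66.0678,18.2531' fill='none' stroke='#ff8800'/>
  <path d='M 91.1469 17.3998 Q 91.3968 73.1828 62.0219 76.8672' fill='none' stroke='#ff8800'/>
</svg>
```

(bCNC post)
(Date: synthetic)
G21
G90
G0 X79.9706 Y87.0184
M3 S523
G1 X87.6616 Y73.1156 F1757
G1 X73.7588 Y65.4246
G1 X66.0678 Y79.3274
G1 X79.9706 Y87.0184
M5
G0 X91.1469 Y80.1807
M3 S523
G1 X90.0619 Y59.9514 F1757
G1 X86.6069 Y43.8901
G1 X80.7819 Y31.9966
G1 X72.5869 Y24.2710
G1 X62.0219 Y20.7133
M5
G0 X0.0000 Y0.0000

1 u = 1 mm; y_m = 97.5805 − y.

[1] `<polygon>` regular polygon, #ff8800→score S523 F1757: (79.9706,87.0184) → (87.6616,73.1156) → (73.7588,65.4246) → (66.0678,79.3274) → (79.9706,87.0184) (closed)

[2] `<path>` quadratic bezier, #ff8800→score S523 F1757: (91.1469,80.1807) → (90.0619,59.9514) → (86.6069,43.8901) → (80.7819,31.9966) → (72.5869,24.2710) → (62.0219,20.7133)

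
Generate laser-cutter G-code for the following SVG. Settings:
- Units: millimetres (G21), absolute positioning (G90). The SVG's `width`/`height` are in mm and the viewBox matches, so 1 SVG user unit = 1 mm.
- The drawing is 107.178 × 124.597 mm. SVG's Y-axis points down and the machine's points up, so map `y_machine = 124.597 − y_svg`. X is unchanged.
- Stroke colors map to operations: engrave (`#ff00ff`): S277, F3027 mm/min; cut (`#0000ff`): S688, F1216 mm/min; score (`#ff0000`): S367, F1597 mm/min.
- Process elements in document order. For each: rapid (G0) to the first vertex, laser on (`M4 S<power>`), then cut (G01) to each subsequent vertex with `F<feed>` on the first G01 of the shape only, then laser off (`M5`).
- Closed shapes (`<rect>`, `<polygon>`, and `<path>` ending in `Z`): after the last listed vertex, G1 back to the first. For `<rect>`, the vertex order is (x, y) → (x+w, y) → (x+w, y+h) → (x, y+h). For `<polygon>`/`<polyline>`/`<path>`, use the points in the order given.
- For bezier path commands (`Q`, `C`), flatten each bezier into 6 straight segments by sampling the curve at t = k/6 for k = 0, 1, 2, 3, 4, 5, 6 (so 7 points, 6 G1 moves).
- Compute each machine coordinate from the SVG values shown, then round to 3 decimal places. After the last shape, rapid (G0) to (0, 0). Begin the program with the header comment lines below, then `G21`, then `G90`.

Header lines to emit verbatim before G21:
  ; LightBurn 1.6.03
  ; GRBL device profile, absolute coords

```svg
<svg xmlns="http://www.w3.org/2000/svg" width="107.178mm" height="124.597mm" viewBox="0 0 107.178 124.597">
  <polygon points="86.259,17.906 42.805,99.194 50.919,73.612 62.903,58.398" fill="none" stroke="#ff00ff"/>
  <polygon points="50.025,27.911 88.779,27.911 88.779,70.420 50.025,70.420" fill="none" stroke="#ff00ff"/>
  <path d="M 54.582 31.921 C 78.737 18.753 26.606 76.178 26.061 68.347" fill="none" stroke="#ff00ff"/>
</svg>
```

Since the viewBox matches the mm dimensions, user units are millimetres directly. The only transform is the Y-flip y_m = 124.597 − y_svg.

Shape 1 is a closed polygon drawn with `<polygon>`. Its stroke #ff00ff means engrave at S277, F3027. After flipping Y the toolpath is (86.259,106.691) → (42.805,25.403) → (50.919,50.985) → (62.903,66.199) → (86.259,106.691), returning to the start.

Shape 2 is a rectangle drawn with `<polygon>`. Its stroke #ff00ff means engrave at S277, F3027. After flipping Y the toolpath is (50.025,96.686) → (88.779,96.686) → (88.779,54.177) → (50.025,54.177) → (50.025,96.686), returning to the start.

Shape 3 is a cubic bezier drawn with `<path>`. Its stroke #ff00ff means engrave at S277, F3027. After flipping Y the toolpath is (54.582,92.676) → (60.894,94.006) → (58.044,87.344) → (49.584,76.464) → (39.065,65.140) → (30.040,57.144) → (26.061,56.250).

; LightBurn 1.6.03
; GRBL device profile, absolute coords
G21
G90
G0 X86.259 Y106.691
M4 S277
G01 X42.805 Y25.403 F3027
G01 X50.919 Y50.985
G01 X62.903 Y66.199
G01 X86.259 Y106.691
M5
G0 X50.025 Y96.686
M4 S277
G01 X88.779 Y96.686 F3027
G01 X88.779 Y54.177
G01 X50.025 Y54.177
G01 X50.025 Y96.686
M5
G0 X54.582 Y92.676
M4 S277
G01 X60.894 Y94.006 F3027
G01 X58.044 Y87.344
G01 X49.584 Y76.464
G01 X39.065 Y65.140
G01 X30.040 Y57.144
G01 X26.061 Y56.250
M5
G0 X0.000 Y0.000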